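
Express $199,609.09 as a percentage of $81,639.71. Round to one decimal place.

$199,609.09 ÷ $81,639.71 ≈ 244.5%.

244.5%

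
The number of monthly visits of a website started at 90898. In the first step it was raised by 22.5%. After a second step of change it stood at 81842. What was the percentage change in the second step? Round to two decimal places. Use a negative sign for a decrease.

After the first step: 90898 × 1.225 = 111350.05.
Second-step multiplier: 81842 ÷ 111350.05 ≈ 0.734997.
That is a change of -26.50%.

-26.50%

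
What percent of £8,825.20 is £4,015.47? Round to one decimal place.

£4,015.47 ÷ £8,825.20 ≈ 45.5%.

45.5%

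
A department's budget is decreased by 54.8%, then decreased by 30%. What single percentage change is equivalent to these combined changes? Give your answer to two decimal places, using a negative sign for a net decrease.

-68.36%

A 54.8% decrease multiplies by 0.452.
Then a 30% decrease: 0.452 × 0.7 = 0.3164.
Overall factor 0.3164, i.e. -68.36%.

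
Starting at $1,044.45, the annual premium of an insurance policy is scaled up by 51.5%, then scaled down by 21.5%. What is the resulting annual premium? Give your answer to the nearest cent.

$1,242.14

Apply the 51.5% increase: $1,044.45 × 1.515 = $1582.34175.
21.5% decrease: $1582.34175 × 0.785 = $1242.13827375 ≈ $1,242.14.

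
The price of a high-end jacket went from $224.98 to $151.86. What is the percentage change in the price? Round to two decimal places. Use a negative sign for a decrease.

Change: $151.86 − $224.98 = -$73.12.
Relative to the original: -$73.12 ÷ $224.98 ≈ -32.50%.

-32.50%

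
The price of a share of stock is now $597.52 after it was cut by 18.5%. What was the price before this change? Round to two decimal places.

$733.15

The overall multiplier applied was 0.815.
So the original price was $597.52 ÷ 0.815 ≈ $733.15.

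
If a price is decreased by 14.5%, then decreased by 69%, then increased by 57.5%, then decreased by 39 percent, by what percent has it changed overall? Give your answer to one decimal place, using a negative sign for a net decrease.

-74.5%

The combined multiplier is 0.855 × 0.31 × 1.575 × 0.61 = 0.2546467875.
That corresponds to a decrease of 74.5%.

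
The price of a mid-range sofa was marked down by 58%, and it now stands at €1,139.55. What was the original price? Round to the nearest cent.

The overall multiplier applied was 0.42.
So the original price was €1,139.55 ÷ 0.42 ≈ €2,713.21.

€2,713.21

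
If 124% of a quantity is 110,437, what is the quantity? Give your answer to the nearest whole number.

110,437 ÷ 1.24 ≈ 89,062.

89,062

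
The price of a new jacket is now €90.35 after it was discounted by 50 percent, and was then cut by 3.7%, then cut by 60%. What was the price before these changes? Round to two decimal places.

The overall multiplier applied was 0.5 × 0.963 × 0.4 = 0.1926.
So the original price was €90.35 ÷ 0.1926 ≈ €469.11.

€469.11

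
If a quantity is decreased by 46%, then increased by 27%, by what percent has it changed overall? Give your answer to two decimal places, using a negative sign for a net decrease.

A 46% decrease multiplies by 0.54.
Then a 27% increase: 0.54 × 1.27 = 0.6858.
Overall factor 0.6858, i.e. -31.42%.

-31.42%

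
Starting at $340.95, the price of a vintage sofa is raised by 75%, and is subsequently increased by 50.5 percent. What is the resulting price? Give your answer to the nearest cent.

75% increase: $340.95 × 1.75 = $596.6625.
After the 50.5% increase: $596.6625 × 1.505 = $897.9770625 ≈ $897.98.

$897.98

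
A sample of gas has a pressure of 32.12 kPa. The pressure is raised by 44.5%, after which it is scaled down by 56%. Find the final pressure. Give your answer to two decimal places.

20.42 kPa

Each change multiplies by a factor: 1.445 × 0.44 = 0.6358.
32.12 × 0.6358 = 20.421896 ≈ 20.42.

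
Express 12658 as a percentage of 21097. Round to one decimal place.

60.0%

12658 ÷ 21097 ≈ 60.0%.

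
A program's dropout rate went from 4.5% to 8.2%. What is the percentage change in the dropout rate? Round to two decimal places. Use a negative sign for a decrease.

82.22%

The change is 8.2 − 4.5 = 3.7 percentage points.
Relative to the original 4.5%, that is 3.7 ÷ 4.5 ≈ 82.22%.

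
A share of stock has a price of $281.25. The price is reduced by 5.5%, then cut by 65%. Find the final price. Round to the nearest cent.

$93.02

Apply the 5.5% decrease: $281.25 × 0.945 = $265.78125.
Apply the 65% decrease: $265.78125 × 0.35 = $93.0234375 ≈ $93.02.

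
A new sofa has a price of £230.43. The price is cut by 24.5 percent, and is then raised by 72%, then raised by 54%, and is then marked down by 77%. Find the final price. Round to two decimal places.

£105.99

Each change multiplies by a factor: 0.755 × 1.72 × 1.54 × 0.23 = 0.45996412.
£230.43 × 0.45996412 = £105.9895321716 ≈ £105.99.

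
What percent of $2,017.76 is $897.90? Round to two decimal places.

$897.90 ÷ $2,017.76 ≈ 44.50%.

44.50%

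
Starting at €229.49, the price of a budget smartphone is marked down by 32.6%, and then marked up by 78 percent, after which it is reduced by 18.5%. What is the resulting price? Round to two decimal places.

€224.39

32.6% decrease: €229.49 × 0.674 = €154.67626.
78% increase: €154.67626 × 1.78 = €275.3237428.
After the 18.5% decrease: €275.3237428 × 0.815 = €224.388850382 ≈ €224.39.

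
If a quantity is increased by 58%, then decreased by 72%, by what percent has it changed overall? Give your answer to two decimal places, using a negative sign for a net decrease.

A 58% increase multiplies by 1.58.
Then a 72% decrease: 1.58 × 0.28 = 0.4424.
Overall factor 0.4424, i.e. -55.76%.

-55.76%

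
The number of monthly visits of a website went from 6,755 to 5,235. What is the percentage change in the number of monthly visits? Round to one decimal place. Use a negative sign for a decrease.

Change: 5,235 − 6,755 = -1,520.
Relative to the original: -1,520 ÷ 6,755 ≈ -22.5%.

-22.5%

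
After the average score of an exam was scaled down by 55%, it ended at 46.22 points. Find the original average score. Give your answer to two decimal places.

102.71 points

The overall multiplier applied was 0.45.
So the original average score was 46.22 ÷ 0.45 ≈ 102.71 points.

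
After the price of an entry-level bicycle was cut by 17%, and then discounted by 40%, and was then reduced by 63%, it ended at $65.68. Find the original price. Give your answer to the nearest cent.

$356.45

The overall multiplier applied was 0.83 × 0.6 × 0.37 = 0.18426.
So the original price was $65.68 ÷ 0.18426 ≈ $356.45.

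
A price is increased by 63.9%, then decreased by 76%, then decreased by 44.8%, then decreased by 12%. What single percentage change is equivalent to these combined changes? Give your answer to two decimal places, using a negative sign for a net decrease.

A 63.9% increase multiplies by 1.639.
Then a 76% decrease: 1.639 × 0.24 = 0.39336.
Then a 44.8% decrease: 0.39336 × 0.552 = 0.21713472.
Then a 12% decrease: 0.21713472 × 0.88 = 0.1910785536.
Overall factor 0.1910785536, i.e. -80.89%.

-80.89%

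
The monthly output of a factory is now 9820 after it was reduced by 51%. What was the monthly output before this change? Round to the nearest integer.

20041

The overall multiplier applied was 0.49.
So the original monthly output was 9820 ÷ 0.49 ≈ 20041.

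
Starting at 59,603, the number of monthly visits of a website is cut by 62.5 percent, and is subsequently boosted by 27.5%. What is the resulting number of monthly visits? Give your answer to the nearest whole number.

28,498

After the 62.5% decrease: 59,603 × 0.375 = 22351.125.
27.5% increase: 22351.125 × 1.275 = 28497.684375 ≈ 28,498.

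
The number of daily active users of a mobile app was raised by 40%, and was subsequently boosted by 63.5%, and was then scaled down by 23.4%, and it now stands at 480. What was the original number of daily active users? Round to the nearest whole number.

Undoing the 23.4% decrease: 480 ÷ 0.766 ≈ 626.631854.
Undoing the 63.5% increase: 626.631854 ÷ 1.635 ≈ 383.261073.
Undoing the 40% increase: 383.261073 ÷ 1.4 ≈ 274.

274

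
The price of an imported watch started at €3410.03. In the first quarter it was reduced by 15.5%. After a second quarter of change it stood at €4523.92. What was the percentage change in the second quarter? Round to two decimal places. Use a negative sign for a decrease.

57.00%

After the first quarter: €3410.03 × 0.845 = €2881.47535.
Second-quarter multiplier: €4523.92 ÷ €2881.47535 ≈ 1.570001.
That is a change of 57.00%.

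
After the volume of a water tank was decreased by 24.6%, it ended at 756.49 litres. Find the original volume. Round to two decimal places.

1003.30 litres

The overall multiplier applied was 0.754.
So the original volume was 756.49 ÷ 0.754 ≈ 1003.30 litres.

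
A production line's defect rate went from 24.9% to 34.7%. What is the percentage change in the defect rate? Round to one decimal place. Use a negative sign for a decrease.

The change is 34.7 − 24.9 = 9.8 percentage points.
Relative to the original 24.9%, that is 9.8 ÷ 24.9 ≈ 39.4%.

39.4%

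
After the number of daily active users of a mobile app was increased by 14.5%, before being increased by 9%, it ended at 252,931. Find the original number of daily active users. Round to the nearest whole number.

202,661

The overall multiplier applied was 1.145 × 1.09 = 1.24805.
So the original number of daily active users was 252,931 ÷ 1.24805 ≈ 202,661.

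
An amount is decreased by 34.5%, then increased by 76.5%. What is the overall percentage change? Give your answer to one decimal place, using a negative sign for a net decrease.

15.6%

A 34.5% decrease multiplies by 0.655.
Then a 76.5% increase: 0.655 × 1.765 = 1.156075.
Overall factor 1.156075, i.e. 15.6%.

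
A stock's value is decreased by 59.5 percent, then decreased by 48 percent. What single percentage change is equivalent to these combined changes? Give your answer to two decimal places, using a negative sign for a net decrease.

-78.94%

The combined multiplier is 0.405 × 0.52 = 0.2106.
That corresponds to a decrease of 78.94%.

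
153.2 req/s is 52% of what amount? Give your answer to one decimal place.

294.6 req/s

153.2 req/s ÷ 0.52 ≈ 294.6 req/s.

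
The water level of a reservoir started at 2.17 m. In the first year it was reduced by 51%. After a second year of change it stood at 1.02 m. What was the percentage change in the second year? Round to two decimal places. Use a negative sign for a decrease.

After the first year: 2.17 × 0.49 = 1.0633.
Second-year multiplier: 1.02 ÷ 1.0633 ≈ 0.959278.
That is a change of -4.07%.

-4.07%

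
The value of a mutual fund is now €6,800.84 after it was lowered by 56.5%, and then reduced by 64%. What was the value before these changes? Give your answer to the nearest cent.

The overall multiplier applied was 0.435 × 0.36 = 0.1566.
So the original value was €6,800.84 ÷ 0.1566 ≈ €43,428.10.

€43,428.10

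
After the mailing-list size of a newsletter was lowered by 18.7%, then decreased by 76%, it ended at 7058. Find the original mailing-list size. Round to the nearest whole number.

Undoing the 76% decrease: 7058 ÷ 0.24 ≈ 29408.333333.
Undoing the 18.7% decrease: 29408.333333 ÷ 0.813 ≈ 36173.

36173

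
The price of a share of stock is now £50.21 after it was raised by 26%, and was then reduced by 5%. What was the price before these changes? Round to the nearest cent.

£41.95

Undoing the 5% decrease: £50.21 ÷ 0.95 ≈ £52.852632.
Undoing the 26% increase: £52.852632 ÷ 1.26 ≈ £41.95.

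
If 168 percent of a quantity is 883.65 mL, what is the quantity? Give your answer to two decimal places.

525.98 mL

883.65 mL ÷ 1.68 ≈ 525.98 mL.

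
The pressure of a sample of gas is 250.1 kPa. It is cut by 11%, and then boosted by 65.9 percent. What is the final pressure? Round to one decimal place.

Each change multiplies by a factor: 0.89 × 1.659 = 1.47651.
250.1 × 1.47651 = 369.275151 ≈ 369.3.

369.3 kPa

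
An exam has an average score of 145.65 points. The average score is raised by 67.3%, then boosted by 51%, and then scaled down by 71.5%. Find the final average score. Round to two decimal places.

104.86 points

67.3% increase: 145.65 × 1.673 = 243.67245.
After the 51% increase: 243.67245 × 1.51 = 367.9453995.
Apply the 71.5% decrease: 367.9453995 × 0.285 = 104.8644388575 ≈ 104.86.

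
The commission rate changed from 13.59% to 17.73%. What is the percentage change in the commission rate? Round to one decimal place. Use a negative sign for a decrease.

The change is 17.73 − 13.59 = 4.14 percentage points.
Relative to the original 13.59%, that is 4.14 ÷ 13.59 ≈ 30.5%.

30.5%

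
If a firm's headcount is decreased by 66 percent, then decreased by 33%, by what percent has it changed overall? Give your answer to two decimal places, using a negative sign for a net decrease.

-77.22%

A 66% decrease multiplies by 0.34.
Then a 33% decrease: 0.34 × 0.67 = 0.2278.
Overall factor 0.2278, i.e. -77.22%.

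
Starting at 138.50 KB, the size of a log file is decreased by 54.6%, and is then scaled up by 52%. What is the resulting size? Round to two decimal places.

Apply the 54.6% decrease: 138.50 × 0.454 = 62.879.
Apply the 52% increase: 62.879 × 1.52 = 95.57608 ≈ 95.58.

95.58 KB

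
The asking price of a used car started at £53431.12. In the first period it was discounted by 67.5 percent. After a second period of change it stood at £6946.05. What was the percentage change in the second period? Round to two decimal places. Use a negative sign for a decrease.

After the first period: £53431.12 × 0.325 = £17365.114.
Second-period multiplier: £6946.05 ÷ £17365.114 ≈ 0.4.
That is a change of -60.00%.

-60.00%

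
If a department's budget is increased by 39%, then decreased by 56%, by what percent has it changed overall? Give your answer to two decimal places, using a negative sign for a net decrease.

A 39% increase multiplies by 1.39.
Then a 56% decrease: 1.39 × 0.44 = 0.6116.
Overall factor 0.6116, i.e. -38.84%.

-38.84%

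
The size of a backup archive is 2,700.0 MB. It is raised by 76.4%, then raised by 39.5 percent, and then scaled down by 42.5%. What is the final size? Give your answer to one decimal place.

3,820.4 MB

Each change multiplies by a factor: 1.764 × 1.395 × 0.575 = 1.4149485.
2,700.0 × 1.4149485 = 3820.36095 ≈ 3,820.4.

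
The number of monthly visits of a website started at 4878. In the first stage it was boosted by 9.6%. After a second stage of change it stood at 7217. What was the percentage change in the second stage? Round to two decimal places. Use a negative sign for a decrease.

After the first stage: 4878 × 1.096 = 5346.288.
Second-stage multiplier: 7217 ÷ 5346.288 ≈ 1.349909.
That is a change of 34.99%.

34.99%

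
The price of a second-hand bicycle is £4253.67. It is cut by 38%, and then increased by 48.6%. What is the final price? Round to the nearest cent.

£3918.99

Each change multiplies by a factor: 0.62 × 1.486 = 0.92132.
£4253.67 × 0.92132 = £3918.9912444 ≈ £3918.99.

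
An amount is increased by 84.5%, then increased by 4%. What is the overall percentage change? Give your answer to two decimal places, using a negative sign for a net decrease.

91.88%

The combined multiplier is 1.845 × 1.04 = 1.9188.
That corresponds to an increase of 91.88%.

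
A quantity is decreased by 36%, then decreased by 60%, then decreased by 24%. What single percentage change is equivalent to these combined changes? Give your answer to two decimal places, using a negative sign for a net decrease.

-80.54%

A 36% decrease multiplies by 0.64.
Then a 60% decrease: 0.64 × 0.4 = 0.256.
Then a 24% decrease: 0.256 × 0.76 = 0.19456.
Overall factor 0.19456, i.e. -80.54%.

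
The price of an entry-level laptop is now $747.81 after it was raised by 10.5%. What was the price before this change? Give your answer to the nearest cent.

The overall multiplier applied was 1.105.
So the original price was $747.81 ÷ 1.105 ≈ $676.75.

$676.75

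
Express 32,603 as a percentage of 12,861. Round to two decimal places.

253.50%

32,603 ÷ 12,861 ≈ 253.50%.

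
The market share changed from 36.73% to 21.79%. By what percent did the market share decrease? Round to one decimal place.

40.7%

The change is 21.79 − 36.73 = -14.94 percentage points.
Relative to the original 36.73%, that is -14.94 ÷ 36.73 ≈ -40.7%.
So the market share fell by 40.7%.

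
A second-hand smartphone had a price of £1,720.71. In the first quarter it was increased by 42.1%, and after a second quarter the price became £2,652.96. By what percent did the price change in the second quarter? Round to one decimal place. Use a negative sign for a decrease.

8.5%

After the first quarter: £1,720.71 × 1.421 = £2445.12891.
Second-quarter multiplier: £2,652.96 ÷ £2445.12891 ≈ 1.085.
That is a change of 8.5%.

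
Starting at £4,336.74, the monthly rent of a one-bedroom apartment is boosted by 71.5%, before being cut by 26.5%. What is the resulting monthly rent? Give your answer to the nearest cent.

£5,466.57

After the 71.5% increase: £4,336.74 × 1.715 = £7437.5091.
After the 26.5% decrease: £7437.5091 × 0.735 = £5466.5691885 ≈ £5,466.57.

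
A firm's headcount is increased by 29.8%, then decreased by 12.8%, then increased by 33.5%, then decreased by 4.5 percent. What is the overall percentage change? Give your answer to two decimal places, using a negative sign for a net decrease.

The combined multiplier is 1.298 × 0.872 × 1.335 × 0.955 = 1.4430315108.
That corresponds to an increase of 44.30%.

44.30%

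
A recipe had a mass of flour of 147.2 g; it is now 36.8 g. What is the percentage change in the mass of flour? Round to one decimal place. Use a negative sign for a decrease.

Change: 36.8 − 147.2 = -110.4.
Relative to the original: -110.4 ÷ 147.2 = -75.0%.

-75.0%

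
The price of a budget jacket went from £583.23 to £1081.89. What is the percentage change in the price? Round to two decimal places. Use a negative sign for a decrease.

Change: £1081.89 − £583.23 = £498.66.
Relative to the original: £498.66 ÷ £583.23 ≈ 85.50%.

85.50%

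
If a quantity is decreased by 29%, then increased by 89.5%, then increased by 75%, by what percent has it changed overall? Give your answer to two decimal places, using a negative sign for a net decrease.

135.45%

The combined multiplier is 0.71 × 1.895 × 1.75 = 2.3545375.
That corresponds to an increase of 135.45%.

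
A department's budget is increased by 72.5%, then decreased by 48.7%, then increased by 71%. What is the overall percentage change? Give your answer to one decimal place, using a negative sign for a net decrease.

51.3%

The combined multiplier is 1.725 × 0.513 × 1.71 = 1.51322175.
That corresponds to an increase of 51.3%.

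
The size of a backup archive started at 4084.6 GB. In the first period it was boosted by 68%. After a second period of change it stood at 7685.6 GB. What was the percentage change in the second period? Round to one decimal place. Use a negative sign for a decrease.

After the first period: 4084.6 × 1.68 = 6862.128.
Second-period multiplier: 7685.6 ÷ 6862.128 ≈ 1.12.
That is a change of 12.0%.

12.0%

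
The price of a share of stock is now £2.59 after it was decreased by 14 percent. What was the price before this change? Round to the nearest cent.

The overall multiplier applied was 0.86.
So the original price was £2.59 ÷ 0.86 ≈ £3.01.

£3.01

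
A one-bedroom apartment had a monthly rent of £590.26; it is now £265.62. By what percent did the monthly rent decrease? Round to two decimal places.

Change: £265.62 − £590.26 = -£324.64.
Relative to the original: -£324.64 ÷ £590.26 ≈ -55.00%.
So the monthly rent decreased by 55.00%.

55.00%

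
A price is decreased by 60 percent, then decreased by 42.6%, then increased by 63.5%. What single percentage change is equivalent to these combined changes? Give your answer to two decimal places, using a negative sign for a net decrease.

-62.46%

A 60% decrease multiplies by 0.4.
Then a 42.6% decrease: 0.4 × 0.574 = 0.2296.
Then a 63.5% increase: 0.2296 × 1.635 = 0.375396.
Overall factor 0.375396, i.e. -62.46%.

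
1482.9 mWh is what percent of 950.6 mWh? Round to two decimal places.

156.00%

1482.9 mWh ÷ 950.6 mWh ≈ 156.00%.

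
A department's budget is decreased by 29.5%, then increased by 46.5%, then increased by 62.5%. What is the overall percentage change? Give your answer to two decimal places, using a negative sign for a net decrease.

The combined multiplier is 0.705 × 1.465 × 1.625 = 1.678340625.
That corresponds to an increase of 67.83%.

67.83%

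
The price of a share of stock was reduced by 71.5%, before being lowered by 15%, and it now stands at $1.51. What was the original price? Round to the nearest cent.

The overall multiplier applied was 0.285 × 0.85 = 0.24225.
So the original price was $1.51 ÷ 0.24225 ≈ $6.23.

$6.23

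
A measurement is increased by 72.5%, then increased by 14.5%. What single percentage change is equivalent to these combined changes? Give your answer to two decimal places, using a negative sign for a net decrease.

97.51%

A 72.5% increase multiplies by 1.725.
Then a 14.5% increase: 1.725 × 1.145 = 1.975125.
Overall factor 1.975125, i.e. 97.51%.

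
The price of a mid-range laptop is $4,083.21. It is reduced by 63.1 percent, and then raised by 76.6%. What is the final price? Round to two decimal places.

$2,660.84

63.1% decrease: $4,083.21 × 0.369 = $1506.70449.
After the 76.6% increase: $1506.70449 × 1.766 = $2660.84012934 ≈ $2,660.84.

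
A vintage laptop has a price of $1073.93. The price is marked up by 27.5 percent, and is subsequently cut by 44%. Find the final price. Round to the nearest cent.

$766.79

Apply the 27.5% increase: $1073.93 × 1.275 = $1369.26075.
After the 44% decrease: $1369.26075 × 0.56 = $766.78602 ≈ $766.79.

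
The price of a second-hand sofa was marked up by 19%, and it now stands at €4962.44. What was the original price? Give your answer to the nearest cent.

€4170.12

The overall multiplier applied was 1.19.
So the original price was €4962.44 ÷ 1.19 ≈ €4170.12.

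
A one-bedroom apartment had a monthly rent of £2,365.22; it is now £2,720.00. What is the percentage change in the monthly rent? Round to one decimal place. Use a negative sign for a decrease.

Change: £2,720.00 − £2,365.22 = £354.78.
Relative to the original: £354.78 ÷ £2,365.22 ≈ 15.0%.

15.0%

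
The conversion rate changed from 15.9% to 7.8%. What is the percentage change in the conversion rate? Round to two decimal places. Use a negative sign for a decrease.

The change is 7.8 − 15.9 = -8.1 percentage points.
Relative to the original 15.9%, that is -8.1 ÷ 15.9 ≈ -50.94%.

-50.94%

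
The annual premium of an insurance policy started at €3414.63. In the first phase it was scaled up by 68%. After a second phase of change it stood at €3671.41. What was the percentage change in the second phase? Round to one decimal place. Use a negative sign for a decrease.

After the first phase: €3414.63 × 1.68 = €5736.5784.
Second-phase multiplier: €3671.41 ÷ €5736.5784 ≈ 0.64.
That is a change of -36.0%.

-36.0%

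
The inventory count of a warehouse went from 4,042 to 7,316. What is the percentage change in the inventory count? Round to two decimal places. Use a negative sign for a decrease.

Change: 7,316 − 4,042 = 3,274.
Relative to the original: 3,274 ÷ 4,042 ≈ 81.00%.

81.00%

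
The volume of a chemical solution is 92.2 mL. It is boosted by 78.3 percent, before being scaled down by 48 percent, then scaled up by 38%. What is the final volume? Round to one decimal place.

118.0 mL

Each change multiplies by a factor: 1.783 × 0.52 × 1.38 = 1.2794808.
92.2 × 1.2794808 = 117.96812976 ≈ 118.0.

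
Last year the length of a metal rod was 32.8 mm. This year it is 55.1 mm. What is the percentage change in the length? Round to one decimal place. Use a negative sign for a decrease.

Change: 55.1 − 32.8 = 22.3.
Relative to the original: 22.3 ÷ 32.8 ≈ 68.0%.

68.0%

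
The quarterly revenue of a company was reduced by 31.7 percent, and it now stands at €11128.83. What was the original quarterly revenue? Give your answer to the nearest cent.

€16294.04

The overall multiplier applied was 0.683.
So the original quarterly revenue was €11128.83 ÷ 0.683 ≈ €16294.04.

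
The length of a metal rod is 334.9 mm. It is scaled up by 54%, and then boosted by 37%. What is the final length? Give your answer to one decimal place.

Apply the 54% increase: 334.9 × 1.54 = 515.746.
Apply the 37% increase: 515.746 × 1.37 = 706.57202 ≈ 706.6.

706.6 mm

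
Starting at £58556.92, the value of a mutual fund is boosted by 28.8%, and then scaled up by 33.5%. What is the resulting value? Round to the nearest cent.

After the 28.8% increase: £58556.92 × 1.288 = £75421.31296.
Apply the 33.5% increase: £75421.31296 × 1.335 = £100687.4528016 ≈ £100687.45.

£100687.45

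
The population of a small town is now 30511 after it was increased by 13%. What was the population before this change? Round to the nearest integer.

27001

The overall multiplier applied was 1.13.
So the original population was 30511 ÷ 1.13 ≈ 27001.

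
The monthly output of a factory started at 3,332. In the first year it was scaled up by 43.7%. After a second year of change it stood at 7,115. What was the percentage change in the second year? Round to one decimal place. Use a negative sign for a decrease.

After the first year: 3,332 × 1.437 = 4788.084.
Second-year multiplier: 7,115 ÷ 4788.084 ≈ 1.48598.
That is a change of 48.6%.

48.6%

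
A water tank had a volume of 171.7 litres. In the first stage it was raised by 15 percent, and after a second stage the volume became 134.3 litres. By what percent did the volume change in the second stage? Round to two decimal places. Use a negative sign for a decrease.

After the first stage: 171.7 × 1.15 = 197.455.
Second-stage multiplier: 134.3 ÷ 197.455 ≈ 0.680155.
That is a change of -31.98%.

-31.98%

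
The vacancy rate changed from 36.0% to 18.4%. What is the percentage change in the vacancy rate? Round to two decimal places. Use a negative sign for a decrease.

The change is 18.4 − 36.0 = -17.6 percentage points.
Relative to the original 36.0%, that is -17.6 ÷ 36.0 ≈ -48.89%.

-48.89%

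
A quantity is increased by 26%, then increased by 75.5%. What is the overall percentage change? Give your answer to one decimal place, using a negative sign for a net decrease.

A 26% increase multiplies by 1.26.
Then a 75.5% increase: 1.26 × 1.755 = 2.2113.
Overall factor 2.2113, i.e. 121.1%.

121.1%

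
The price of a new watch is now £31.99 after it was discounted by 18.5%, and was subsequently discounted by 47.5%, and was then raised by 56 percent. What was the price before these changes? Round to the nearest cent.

Undoing the 56% increase: £31.99 ÷ 1.56 ≈ £20.50641.
Undoing the 47.5% decrease: £20.50641 ÷ 0.525 ≈ £39.059829.
Undoing the 18.5% decrease: £39.059829 ÷ 0.815 ≈ £47.93.

£47.93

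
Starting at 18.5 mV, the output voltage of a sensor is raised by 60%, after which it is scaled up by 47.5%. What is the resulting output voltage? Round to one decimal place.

Apply the 60% increase: 18.5 × 1.6 = 29.6.
47.5% increase: 29.6 × 1.475 = 43.66 ≈ 43.7.

43.7 mV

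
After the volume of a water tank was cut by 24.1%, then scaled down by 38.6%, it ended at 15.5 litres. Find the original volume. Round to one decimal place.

Undoing the 38.6% decrease: 15.5 ÷ 0.614 ≈ 25.2443.
Undoing the 24.1% decrease: 25.2443 ÷ 0.759 ≈ 33.3 litres.

33.3 litres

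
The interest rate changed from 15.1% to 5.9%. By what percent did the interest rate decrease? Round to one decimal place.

60.9%

The change is 5.9 − 15.1 = -9.2 percentage points.
Relative to the original 15.1%, that is -9.2 ÷ 15.1 ≈ -60.9%.
So the interest rate fell by 60.9%.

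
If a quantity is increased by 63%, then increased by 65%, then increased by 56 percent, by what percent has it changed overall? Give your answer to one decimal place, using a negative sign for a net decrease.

319.6%

The combined multiplier is 1.63 × 1.65 × 1.56 = 4.19562.
That corresponds to an increase of 319.6%.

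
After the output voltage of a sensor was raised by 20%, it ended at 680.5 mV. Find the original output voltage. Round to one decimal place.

The overall multiplier applied was 1.2.
So the original output voltage was 680.5 ÷ 1.2 ≈ 567.1 mV.

567.1 mV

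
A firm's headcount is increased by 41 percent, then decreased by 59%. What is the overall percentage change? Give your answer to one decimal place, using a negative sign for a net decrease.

The combined multiplier is 1.41 × 0.41 = 0.5781.
That corresponds to a decrease of 42.2%.

-42.2%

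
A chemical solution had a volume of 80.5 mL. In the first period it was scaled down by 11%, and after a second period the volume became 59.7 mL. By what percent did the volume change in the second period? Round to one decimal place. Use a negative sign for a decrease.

-16.7%

After the first period: 80.5 × 0.89 = 71.645.
Second-period multiplier: 59.7 ÷ 71.645 ≈ 0.83328.
That is a change of -16.7%.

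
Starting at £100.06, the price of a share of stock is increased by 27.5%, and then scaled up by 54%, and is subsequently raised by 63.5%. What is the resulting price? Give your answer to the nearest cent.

£321.22

After the 27.5% increase: £100.06 × 1.275 = £127.5765.
Apply the 54% increase: £127.5765 × 1.54 = £196.46781.
63.5% increase: £196.46781 × 1.635 = £321.22486935 ≈ £321.22.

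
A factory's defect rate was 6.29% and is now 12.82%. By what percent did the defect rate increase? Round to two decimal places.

The change is 12.82 − 6.29 = 6.53 percentage points.
Relative to the original 6.29%, that is 6.53 ÷ 6.29 ≈ 103.82%.
So the defect rate rose by 103.82%.

103.82%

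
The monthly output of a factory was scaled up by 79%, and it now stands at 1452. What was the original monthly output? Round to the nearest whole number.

811

The overall multiplier applied was 1.79.
So the original monthly output was 1452 ÷ 1.79 ≈ 811.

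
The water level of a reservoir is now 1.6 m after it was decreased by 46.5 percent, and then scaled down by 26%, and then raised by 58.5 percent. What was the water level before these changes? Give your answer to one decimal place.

2.5 m

Undoing the 58.5% increase: 1.6 ÷ 1.585 ≈ 1.009464.
Undoing the 26% decrease: 1.009464 ÷ 0.74 ≈ 1.364141.
Undoing the 46.5% decrease: 1.364141 ÷ 0.535 ≈ 2.5 m.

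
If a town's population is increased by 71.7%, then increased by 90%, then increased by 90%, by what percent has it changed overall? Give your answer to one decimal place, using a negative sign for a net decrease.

A 71.7% increase multiplies by 1.717.
Then a 90% increase: 1.717 × 1.9 = 3.2623.
Then a 90% increase: 3.2623 × 1.9 = 6.19837.
Overall factor 6.19837, i.e. 519.8%.

519.8%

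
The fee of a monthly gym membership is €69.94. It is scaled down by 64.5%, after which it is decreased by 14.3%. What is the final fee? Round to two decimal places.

After the 64.5% decrease: €69.94 × 0.355 = €24.8287.
After the 14.3% decrease: €24.8287 × 0.857 = €21.2781959 ≈ €21.28.

€21.28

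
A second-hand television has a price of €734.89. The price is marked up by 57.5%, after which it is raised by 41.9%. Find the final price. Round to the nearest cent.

€1642.42

After the 57.5% increase: €734.89 × 1.575 = €1157.45175.
41.9% increase: €1157.45175 × 1.419 = €1642.42403325 ≈ €1642.42.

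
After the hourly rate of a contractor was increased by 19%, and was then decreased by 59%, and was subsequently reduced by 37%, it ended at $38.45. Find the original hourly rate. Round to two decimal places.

$125.09

The overall multiplier applied was 1.19 × 0.41 × 0.63 = 0.307377.
So the original hourly rate was $38.45 ÷ 0.307377 ≈ $125.09.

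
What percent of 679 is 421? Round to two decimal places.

421 ÷ 679 ≈ 62.00%.

62.00%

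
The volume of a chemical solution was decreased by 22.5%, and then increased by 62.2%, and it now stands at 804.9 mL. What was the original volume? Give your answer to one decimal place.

Undoing the 62.2% increase: 804.9 ÷ 1.622 ≈ 496.239211.
Undoing the 22.5% decrease: 496.239211 ÷ 0.775 ≈ 640.3 mL.

640.3 mL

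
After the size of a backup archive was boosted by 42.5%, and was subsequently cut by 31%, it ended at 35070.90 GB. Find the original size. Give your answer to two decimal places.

35668.34 GB

Undoing the 31% decrease: 35070.90 ÷ 0.69 ≈ 50827.391304.
Undoing the 42.5% increase: 50827.391304 ÷ 1.425 ≈ 35668.34 GB.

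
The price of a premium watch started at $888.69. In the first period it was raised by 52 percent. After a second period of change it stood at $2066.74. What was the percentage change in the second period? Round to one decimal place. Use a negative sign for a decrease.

After the first period: $888.69 × 1.52 = $1350.8088.
Second-period multiplier: $2066.74 ÷ $1350.8088 ≈ 1.53.
That is a change of 53.0%.

53.0%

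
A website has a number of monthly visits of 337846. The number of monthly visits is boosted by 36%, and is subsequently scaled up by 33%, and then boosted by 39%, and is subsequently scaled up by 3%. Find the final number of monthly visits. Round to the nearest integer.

874906

After the 36% increase: 337846 × 1.36 = 459470.56.
After the 33% increase: 459470.56 × 1.33 = 611095.8448.
39% increase: 611095.8448 × 1.39 = 849423.224272.
3% increase: 849423.224272 × 1.03 = 874905.92100016 ≈ 874906.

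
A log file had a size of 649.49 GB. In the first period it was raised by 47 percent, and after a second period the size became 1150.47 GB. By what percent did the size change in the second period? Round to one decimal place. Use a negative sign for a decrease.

After the first period: 649.49 × 1.47 = 954.7503.
Second-period multiplier: 1150.47 ÷ 954.7503 ≈ 1.205.
That is a change of 20.5%.

20.5%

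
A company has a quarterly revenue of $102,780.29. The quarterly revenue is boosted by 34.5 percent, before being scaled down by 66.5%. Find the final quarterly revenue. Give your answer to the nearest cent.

34.5% increase: $102,780.29 × 1.345 = $138239.49005.
After the 66.5% decrease: $138239.49005 × 0.335 = $46310.22916675 ≈ $46,310.23.

$46,310.23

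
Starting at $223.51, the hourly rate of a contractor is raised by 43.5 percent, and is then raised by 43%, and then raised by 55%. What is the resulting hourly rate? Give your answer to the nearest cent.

After the 43.5% increase: $223.51 × 1.435 = $320.73685.
Apply the 43% increase: $320.73685 × 1.43 = $458.6536955.
After the 55% increase: $458.6536955 × 1.55 = $710.913228025 ≈ $710.91.

$710.91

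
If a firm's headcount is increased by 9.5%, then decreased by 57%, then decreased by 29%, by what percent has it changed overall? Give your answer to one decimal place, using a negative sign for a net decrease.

The combined multiplier is 1.095 × 0.43 × 0.71 = 0.3343035.
That corresponds to a decrease of 66.6%.

-66.6%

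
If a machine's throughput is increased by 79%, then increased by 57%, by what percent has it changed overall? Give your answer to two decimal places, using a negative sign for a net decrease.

The combined multiplier is 1.79 × 1.57 = 2.8103.
That corresponds to an increase of 181.03%.

181.03%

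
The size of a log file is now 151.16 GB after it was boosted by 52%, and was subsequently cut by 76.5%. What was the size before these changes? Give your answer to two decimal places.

423.18 GB

Undoing the 76.5% decrease: 151.16 ÷ 0.235 ≈ 643.234043.
Undoing the 52% increase: 643.234043 ÷ 1.52 ≈ 423.18 GB.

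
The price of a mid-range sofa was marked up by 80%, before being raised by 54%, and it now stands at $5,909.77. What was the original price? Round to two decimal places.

$2,131.95

Undoing the 54% increase: $5,909.77 ÷ 1.54 ≈ $3837.512987.
Undoing the 80% increase: $3837.512987 ÷ 1.8 ≈ $2,131.95.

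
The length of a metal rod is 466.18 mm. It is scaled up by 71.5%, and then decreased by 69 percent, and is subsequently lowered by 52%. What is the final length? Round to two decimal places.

Each change multiplies by a factor: 1.715 × 0.31 × 0.48 = 0.255192.
466.18 × 0.255192 = 118.96540656 ≈ 118.97.

118.97 mm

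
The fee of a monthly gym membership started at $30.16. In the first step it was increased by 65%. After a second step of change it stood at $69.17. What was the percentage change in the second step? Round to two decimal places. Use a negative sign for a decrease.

After the first step: $30.16 × 1.65 = $49.764.
Second-step multiplier: $69.17 ÷ $49.764 ≈ 1.389961.
That is a change of 39.00%.

39.00%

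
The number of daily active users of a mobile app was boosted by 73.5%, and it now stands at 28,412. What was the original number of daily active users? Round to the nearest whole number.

16,376

The overall multiplier applied was 1.735.
So the original number of daily active users was 28,412 ÷ 1.735 ≈ 16,376.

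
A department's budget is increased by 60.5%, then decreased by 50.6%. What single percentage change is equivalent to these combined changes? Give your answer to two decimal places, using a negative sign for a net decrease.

-20.71%

The combined multiplier is 1.605 × 0.494 = 0.79287.
That corresponds to a decrease of 20.71%.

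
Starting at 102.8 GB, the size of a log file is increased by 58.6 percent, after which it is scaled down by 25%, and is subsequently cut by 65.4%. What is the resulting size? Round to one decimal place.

Each change multiplies by a factor: 1.586 × 0.75 × 0.346 = 0.411567.
102.8 × 0.411567 = 42.3090876 ≈ 42.3.

42.3 GB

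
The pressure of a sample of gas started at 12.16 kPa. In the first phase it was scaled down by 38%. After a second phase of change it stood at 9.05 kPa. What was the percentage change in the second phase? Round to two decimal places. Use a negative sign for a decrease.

After the first phase: 12.16 × 0.62 = 7.5392.
Second-phase multiplier: 9.05 ÷ 7.5392 ≈ 1.200393.
That is a change of 20.04%.

20.04%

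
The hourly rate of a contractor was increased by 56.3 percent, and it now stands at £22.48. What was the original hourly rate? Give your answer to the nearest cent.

The overall multiplier applied was 1.563.
So the original hourly rate was £22.48 ÷ 1.563 ≈ £14.38.

£14.38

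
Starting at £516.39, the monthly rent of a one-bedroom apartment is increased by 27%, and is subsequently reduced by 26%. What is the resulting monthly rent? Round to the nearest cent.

£485.30

Apply the 27% increase: £516.39 × 1.27 = £655.8153.
After the 26% decrease: £655.8153 × 0.74 = £485.303322 ≈ £485.30.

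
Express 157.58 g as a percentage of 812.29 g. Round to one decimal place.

157.58 g ÷ 812.29 g ≈ 19.4%.

19.4%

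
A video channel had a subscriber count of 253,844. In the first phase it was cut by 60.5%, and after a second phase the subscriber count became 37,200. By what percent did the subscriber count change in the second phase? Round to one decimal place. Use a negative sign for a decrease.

-62.9%

After the first phase: 253,844 × 0.395 = 100268.38.
Second-phase multiplier: 37,200 ÷ 100268.38 ≈ 0.371.
That is a change of -62.9%.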